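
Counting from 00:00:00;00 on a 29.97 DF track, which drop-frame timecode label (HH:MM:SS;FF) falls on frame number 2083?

00:01:09;15

Ten DF minutes hold 17982 frames, so frame 2083 lies in block 0 (frames 0–17981) with 2083 frames into that block.
The block's first minute is 1800 frames and the rest 1798 each; 2083 frames reaches minute 1, so 0 × 18 + 1 × 2 = 2 labels have been skipped so far.
Adding those back, label number 2083 + 2 = 2085 at 30 labels/s is 69 s + 15 f = 0 h 1 min 9 s frame 15, i.e. 00:01:09;15.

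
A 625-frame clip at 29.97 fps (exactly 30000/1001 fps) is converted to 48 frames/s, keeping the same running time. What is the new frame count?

Target frames = source frames × (target rate / source rate) = 625 × (48)/(30000/1001) = 625 × 1001/625 = 1001.

1001 frames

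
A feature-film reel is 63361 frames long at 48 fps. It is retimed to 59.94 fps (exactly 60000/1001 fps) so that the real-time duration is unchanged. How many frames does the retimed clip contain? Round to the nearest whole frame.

Frames at target rate = 63361 × (60000/1001) / (48) = 79201250/1001 ≈ 79122.128.
Nearest whole frame: 79122.

79122 frames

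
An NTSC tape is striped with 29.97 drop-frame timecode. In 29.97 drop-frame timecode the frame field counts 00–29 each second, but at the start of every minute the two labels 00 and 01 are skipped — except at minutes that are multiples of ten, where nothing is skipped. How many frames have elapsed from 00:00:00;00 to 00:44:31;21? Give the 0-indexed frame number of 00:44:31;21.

As if non-drop at 30 labels/s: (0 × 3600 + 44 × 60 + 31) × 30 + 21 = 80151.
Minute boundaries passed: 44; those not divisible by 10: 44 − 4 = 40; dropped labels = 2 × 40 = 80.
Actual frame index = 80151 − 80 = 80071.

80071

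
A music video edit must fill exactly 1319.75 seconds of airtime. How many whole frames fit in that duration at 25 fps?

Frames = 1319.75 × 25 = 131975/4 ≈ 32993.7500.
Complete frames: 32993.

32993 frames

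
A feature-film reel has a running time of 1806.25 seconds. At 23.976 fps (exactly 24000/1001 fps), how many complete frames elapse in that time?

Frames = 1806.25 × 24000/1001 = 43350000/1001 ≈ 43306.6933.
Complete frames: 43306.

43306 frames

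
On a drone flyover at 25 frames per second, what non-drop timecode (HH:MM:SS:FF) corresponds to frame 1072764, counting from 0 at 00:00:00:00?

1072764 ÷ 25 = 42910 full seconds, remainder 14 frames.
42910 s = 11 h 55 min 10 s.
Timecode: 11:55:10:14.

11:55:10:14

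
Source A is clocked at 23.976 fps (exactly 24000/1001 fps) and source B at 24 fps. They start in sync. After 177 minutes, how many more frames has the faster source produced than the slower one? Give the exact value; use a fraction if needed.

177 min = 10620 s.
A emits 24000/1001 × 10620 = 254880000/1001 frames; B emits 24 × 10620 = 254880.
Difference = 254880/1001 frames (≈ 254.6254); B is ahead of A.

254880/1001 frames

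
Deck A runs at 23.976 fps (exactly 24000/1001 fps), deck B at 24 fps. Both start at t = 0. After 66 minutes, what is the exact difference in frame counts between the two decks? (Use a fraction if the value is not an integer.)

66 min = 3960 s.
A emits 24000/1001 × 3960 = 8640000/91 frames; B emits 24 × 3960 = 95040.
Difference = 8640/91 frames (≈ 94.9451); B is ahead of A.

8640/91 frames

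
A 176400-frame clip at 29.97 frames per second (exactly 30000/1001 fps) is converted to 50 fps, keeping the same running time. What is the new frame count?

Target frames = source frames × (target rate / source rate) = 176400 × (50)/(30000/1001) = 176400 × 1001/600 = 294294.

294294 frames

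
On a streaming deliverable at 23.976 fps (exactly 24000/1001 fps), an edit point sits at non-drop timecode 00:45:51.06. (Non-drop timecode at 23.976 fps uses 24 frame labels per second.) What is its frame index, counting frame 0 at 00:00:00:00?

Total seconds to the label: (0 × 3600 + 45 × 60 + 51) = 2751.
Frame index = 2751 × 24 + 6 = 66030.

frame 66030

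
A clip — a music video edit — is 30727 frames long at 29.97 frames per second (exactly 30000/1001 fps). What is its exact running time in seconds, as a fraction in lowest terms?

30757727/30000 seconds

Running time = 30727 ÷ (30000/1001) = 30727 × 1001/30000 = 30757727/30000 s.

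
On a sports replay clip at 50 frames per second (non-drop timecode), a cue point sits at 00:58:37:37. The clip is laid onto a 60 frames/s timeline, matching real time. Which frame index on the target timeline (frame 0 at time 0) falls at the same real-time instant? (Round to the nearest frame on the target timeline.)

Source frame index: (0×3600 + 58×60 + 37) × 50 + 37 = 175887.
Real time: 175887 / (50) = 175887/50 s.
Target frame: (175887/50) × (60) = 1055322/5 ≈ 211064.400 → 211064.

frame 211064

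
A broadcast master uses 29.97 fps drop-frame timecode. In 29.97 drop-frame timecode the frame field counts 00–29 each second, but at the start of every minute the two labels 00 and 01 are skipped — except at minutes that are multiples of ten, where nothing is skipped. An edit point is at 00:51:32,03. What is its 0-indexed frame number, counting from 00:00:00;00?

92671

Complete 10-minute blocks: 5, each 17982 frames → 89910.
Remaining 1 whole minute in the current block: 1800 + 0 × 1798 = 1800 frames.
Within the current minute: 32 × 30 + 3 − 2 = 961 (labels ;00/;01 skipped at this minute). Total = 89910 + 1800 + 961 = 92671.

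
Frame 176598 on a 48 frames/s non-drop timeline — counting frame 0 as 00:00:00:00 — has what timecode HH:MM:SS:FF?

01:01:19:06

176598 ÷ 48 = 3679 full seconds, remainder 6 frames.
3679 s = 1 h 1 min 19 s.
Timecode: 01:01:19:06.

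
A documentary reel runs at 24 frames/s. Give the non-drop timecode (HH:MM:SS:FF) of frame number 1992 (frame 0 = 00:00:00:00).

00:01:23:00

1992 ÷ 24 = 83 full seconds, remainder 0 frames.
83 s = 0 h 1 min 23 s.
Timecode: 00:01:23:00.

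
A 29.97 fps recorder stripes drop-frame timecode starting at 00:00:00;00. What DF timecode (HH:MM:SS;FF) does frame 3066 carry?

00:01:42;08

Ten DF minutes hold 17982 frames, so frame 3066 lies in block 0 (frames 0–17981) with 3066 frames into that block.
The block's first minute is 1800 frames and the rest 1798 each; 3066 frames reaches minute 1, so 0 × 18 + 1 × 2 = 2 labels have been skipped so far.
Adding those back, label number 3066 + 2 = 3068 at 30 labels/s is 102 s + 8 f = 0 h 1 min 42 s frame 8, i.e. 00:01:42;08.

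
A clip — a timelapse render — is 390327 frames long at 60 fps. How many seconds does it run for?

Running time = 390327 / (60) = 6505.45 s.

6505.45 seconds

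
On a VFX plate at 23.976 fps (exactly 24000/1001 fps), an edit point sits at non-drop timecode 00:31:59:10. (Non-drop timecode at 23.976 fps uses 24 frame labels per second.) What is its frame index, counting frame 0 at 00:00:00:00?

46066

Total seconds to the label: (0 × 3600 + 31 × 60 + 59) = 1919.
Frame index = 1919 × 24 + 10 = 46066.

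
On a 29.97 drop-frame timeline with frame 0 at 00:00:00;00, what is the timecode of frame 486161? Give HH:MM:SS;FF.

Each 10-minute DF block holds 10 × 60 × 30 − 9 × 2 = 17982 frames. 486161 ÷ 17982 → 27 full blocks, remainder 647.
Within the partial block the first minute is 1800 frames and each further minute 1798, so 0 further minute boundaries passed. Total skipped labels = 18 × 27 + 2 × 0 = 486.
Non-drop label index = 486161 + 486 = 486647; at 30 labels/s that is 04:30:21:17, i.e. DF 04:30:21;17.

04:30:21;17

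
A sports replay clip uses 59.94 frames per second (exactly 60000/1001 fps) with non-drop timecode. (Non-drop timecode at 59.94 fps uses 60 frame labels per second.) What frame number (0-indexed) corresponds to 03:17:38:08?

711488

Total seconds to the label: (3 × 3600 + 17 × 60 + 38) = 11858.
Frame index = 11858 × 60 + 8 = 711488.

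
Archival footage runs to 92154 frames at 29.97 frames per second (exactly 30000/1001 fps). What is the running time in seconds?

Running time = 92154 / (30000/1001) = 3074.8718 s.

3074.8718 seconds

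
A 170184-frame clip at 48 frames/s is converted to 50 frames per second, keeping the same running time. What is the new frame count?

Target frames = source frames × (target rate / source rate) = 170184 × (50)/(48) = 170184 × 25/24 = 177275.

177275 frames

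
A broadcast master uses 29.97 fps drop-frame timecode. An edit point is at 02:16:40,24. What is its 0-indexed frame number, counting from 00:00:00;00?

245778

As if non-drop at 30 labels/s: (2 × 3600 + 16 × 60 + 40) × 30 + 24 = 246024.
Minute boundaries passed: 136; those not divisible by 10: 136 − 13 = 123; dropped labels = 2 × 123 = 246.
Actual frame index = 246024 − 246 = 245778.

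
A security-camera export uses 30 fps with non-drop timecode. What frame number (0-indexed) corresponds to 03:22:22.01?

frame 364261

Total seconds to the label: (3 × 3600 + 22 × 60 + 22) = 12142.
Frame index = 12142 × 30 + 1 = 364261.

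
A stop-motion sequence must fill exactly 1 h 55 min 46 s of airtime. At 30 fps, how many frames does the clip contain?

1 h 55 min 46 s = 6946 s.
Frames = 6946 × 30 = 208380.

208380 frames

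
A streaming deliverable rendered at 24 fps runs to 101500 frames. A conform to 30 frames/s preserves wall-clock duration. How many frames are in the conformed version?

126875 frames

Target frames = source frames × (target rate / source rate) = 101500 × (30)/(24) = 101500 × 5/4 = 126875.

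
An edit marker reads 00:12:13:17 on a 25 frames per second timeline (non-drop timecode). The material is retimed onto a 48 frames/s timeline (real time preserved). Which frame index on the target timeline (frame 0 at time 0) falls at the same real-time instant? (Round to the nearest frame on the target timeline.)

Source frame index: (0×3600 + 12×60 + 13) × 25 + 17 = 18342.
Real time: 18342 / (25) = 18342/25 s.
Target frame: (18342/25) × (48) = 880416/25 ≈ 35216.640 → 35217.

frame 35217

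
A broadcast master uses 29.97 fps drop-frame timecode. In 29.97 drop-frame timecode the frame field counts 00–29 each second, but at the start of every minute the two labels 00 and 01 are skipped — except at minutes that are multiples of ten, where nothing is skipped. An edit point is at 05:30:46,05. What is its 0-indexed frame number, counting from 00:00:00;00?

Complete 10-minute blocks: 33, each 17982 frames → 593406.
Remaining 0 whole minutes in the current block: 0 frames.
Within the current minute: 46 × 30 + 5 = 1385. Total = 593406 + 0 + 1385 = 594791.

594791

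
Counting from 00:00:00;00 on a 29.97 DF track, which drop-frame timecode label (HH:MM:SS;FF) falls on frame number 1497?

Each 10-minute DF block holds 10 × 60 × 30 − 9 × 2 = 17982 frames. 1497 ÷ 17982 → 0 full blocks, remainder 1497.
Within the partial block the first minute is 1800 frames and each further minute 1798, so 0 further minute boundaries passed. Total skipped labels = 18 × 0 + 2 × 0 = 0.
Non-drop label index = 1497 + 0 = 1497; at 30 labels/s that is 00:00:49:27, i.e. DF 00:00:49;27.

00:00:49;27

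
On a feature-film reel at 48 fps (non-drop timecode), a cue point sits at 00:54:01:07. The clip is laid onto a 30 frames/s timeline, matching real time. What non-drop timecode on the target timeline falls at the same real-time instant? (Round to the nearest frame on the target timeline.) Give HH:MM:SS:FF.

00:54:01:04

Source frame index: (0×3600 + 54×60 + 1) × 48 + 7 = 155575.
Real time: 155575 / (48) = 155575/48 s.
Target frame: (155575/48) × (30) = 777875/8 ≈ 97234.375 → 97234.
At 30 labels/s: frame 97234 → 00:54:01:04.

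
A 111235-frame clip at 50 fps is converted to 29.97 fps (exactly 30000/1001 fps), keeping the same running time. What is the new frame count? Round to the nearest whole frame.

66674 frames

Frames at target rate = 111235 × (30000/1001) / (50) = 66741000/1001 ≈ 66674.326.
Nearest whole frame: 66674.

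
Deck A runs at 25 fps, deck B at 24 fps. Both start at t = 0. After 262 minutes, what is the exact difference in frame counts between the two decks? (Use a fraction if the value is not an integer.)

262 min = 15720 s.
A emits 25 × 15720 = 393000 frames; B emits 24 × 15720 = 377280.
Difference = 15720 frames; B is behind A.

15720 frames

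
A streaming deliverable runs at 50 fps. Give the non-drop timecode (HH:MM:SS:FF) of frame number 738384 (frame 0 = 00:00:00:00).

738384 ÷ 50 = 14767 full seconds, remainder 34 frames.
14767 s = 4 h 6 min 7 s.
Timecode: 04:06:07:34.

04:06:07:34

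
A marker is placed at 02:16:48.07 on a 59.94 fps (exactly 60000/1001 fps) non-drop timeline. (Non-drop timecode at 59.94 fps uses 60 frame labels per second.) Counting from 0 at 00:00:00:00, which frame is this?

492487

Total seconds to the label: (2 × 3600 + 16 × 60 + 48) = 8208.
Frame index = 8208 × 60 + 7 = 492487.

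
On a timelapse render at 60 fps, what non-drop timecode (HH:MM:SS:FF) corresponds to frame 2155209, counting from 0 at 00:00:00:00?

09:58:40:09

2155209 ÷ 60 = 35920 full seconds, remainder 9 frames.
35920 s = 9 h 58 min 40 s.
Timecode: 09:58:40:09.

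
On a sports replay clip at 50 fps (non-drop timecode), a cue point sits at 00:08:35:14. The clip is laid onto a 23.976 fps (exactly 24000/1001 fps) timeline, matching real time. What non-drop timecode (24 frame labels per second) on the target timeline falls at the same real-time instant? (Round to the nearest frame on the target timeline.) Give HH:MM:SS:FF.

Source frame index: (0×3600 + 8×60 + 35) × 50 + 14 = 25764.
Real time: 25764 / (50) = 12882/25 s.
Target frame: (12882/25) × (24000/1001) = 12366720/1001 ≈ 12354.366 → 12354.
At 24 labels/s: frame 12354 → 00:08:34:18.

00:08:34:18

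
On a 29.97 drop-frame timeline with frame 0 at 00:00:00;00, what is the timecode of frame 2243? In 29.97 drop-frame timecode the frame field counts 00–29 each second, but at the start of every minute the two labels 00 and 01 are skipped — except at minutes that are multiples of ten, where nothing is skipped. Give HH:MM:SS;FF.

00:01:14;25

Each 10-minute DF block holds 10 × 60 × 30 − 9 × 2 = 17982 frames. 2243 ÷ 17982 → 0 full blocks, remainder 2243.
Within the partial block the first minute is 1800 frames and each further minute 1798, so 1 further minute boundary passed. Total skipped labels = 18 × 0 + 2 × 1 = 2.
Non-drop label index = 2243 + 2 = 2245; at 30 labels/s that is 00:01:14:25, i.e. DF 00:01:14;25.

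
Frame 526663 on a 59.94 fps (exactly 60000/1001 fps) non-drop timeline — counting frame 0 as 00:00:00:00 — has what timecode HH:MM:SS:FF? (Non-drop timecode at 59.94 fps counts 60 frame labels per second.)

526663 ÷ 60 = 8777 full seconds, remainder 43 frames.
8777 s = 2 h 26 min 17 s.
Timecode: 02:26:17:43.

02:26:17:43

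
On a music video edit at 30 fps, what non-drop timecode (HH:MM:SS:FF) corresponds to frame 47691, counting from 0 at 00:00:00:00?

47691 ÷ 30 = 1589 full seconds, remainder 21 frames.
1589 s = 0 h 26 min 29 s.
Timecode: 00:26:29:21.

00:26:29:21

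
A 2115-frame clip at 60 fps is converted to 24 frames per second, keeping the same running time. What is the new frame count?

Target frames = source frames × (target rate / source rate) = 2115 × (24)/(60) = 2115 × 2/5 = 846.

846 frames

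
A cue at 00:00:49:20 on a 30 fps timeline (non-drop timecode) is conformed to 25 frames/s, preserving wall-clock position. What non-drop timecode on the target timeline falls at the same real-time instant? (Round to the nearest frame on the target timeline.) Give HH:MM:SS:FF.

00:00:49:17

Source frame index: (0×3600 + 0×60 + 49) × 30 + 20 = 1490.
Real time: 1490 / (30) = 149/3 s.
Target frame: (149/3) × (25) = 3725/3 ≈ 1241.667 → 1242.
At 25 labels/s: frame 1242 → 00:00:49:17.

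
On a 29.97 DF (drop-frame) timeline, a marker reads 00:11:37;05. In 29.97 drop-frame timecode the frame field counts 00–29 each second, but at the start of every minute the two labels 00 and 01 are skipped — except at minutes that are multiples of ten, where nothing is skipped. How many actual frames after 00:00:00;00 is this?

Complete 10-minute blocks: 1, each 17982 frames → 17982.
Remaining 1 whole minute in the current block: 1800 + 0 × 1798 = 1800 frames.
Within the current minute: 37 × 30 + 5 − 2 = 1113 (labels ;00/;01 skipped at this minute). Total = 17982 + 1800 + 1113 = 20895.

20895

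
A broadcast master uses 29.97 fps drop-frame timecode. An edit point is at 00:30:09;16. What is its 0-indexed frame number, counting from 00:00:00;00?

As if non-drop at 30 labels/s: (0 × 3600 + 30 × 60 + 9) × 30 + 16 = 54286.
Minute boundaries passed: 30; those not divisible by 10: 30 − 3 = 27; dropped labels = 2 × 27 = 54.
Actual frame index = 54286 − 54 = 54232.

54232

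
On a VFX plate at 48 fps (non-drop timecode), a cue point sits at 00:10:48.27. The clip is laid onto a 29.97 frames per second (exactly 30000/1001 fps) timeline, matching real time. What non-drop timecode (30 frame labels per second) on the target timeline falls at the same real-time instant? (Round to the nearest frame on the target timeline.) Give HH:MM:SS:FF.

00:10:47:27

Source frame index: (0×3600 + 10×60 + 48) × 48 + 27 = 31131.
Real time: 31131 / (48) = 10377/16 s.
Target frame: (10377/16) × (30000/1001) = 19456875/1001 ≈ 19437.438 → 19437.
At 30 labels/s: frame 19437 → 00:10:47:27.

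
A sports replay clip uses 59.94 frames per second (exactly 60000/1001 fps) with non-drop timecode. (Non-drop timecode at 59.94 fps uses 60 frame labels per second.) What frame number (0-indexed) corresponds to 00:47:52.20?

Total seconds to the label: (0 × 3600 + 47 × 60 + 52) = 2872.
Frame index = 2872 × 60 + 20 = 172340.

172340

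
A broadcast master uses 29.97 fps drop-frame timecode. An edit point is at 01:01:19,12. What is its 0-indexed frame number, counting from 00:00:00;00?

110272

Complete 10-minute blocks: 6, each 17982 frames → 107892.
Remaining 1 whole minute in the current block: 1800 + 0 × 1798 = 1800 frames.
Within the current minute: 19 × 30 + 12 − 2 = 580 (labels ;00/;01 skipped at this minute). Total = 107892 + 1800 + 580 = 110272.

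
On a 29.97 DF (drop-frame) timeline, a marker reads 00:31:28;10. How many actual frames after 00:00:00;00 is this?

Complete 10-minute blocks: 3, each 17982 frames → 53946.
Remaining 1 whole minute in the current block: 1800 + 0 × 1798 = 1800 frames.
Within the current minute: 28 × 30 + 10 − 2 = 848 (labels ;00/;01 skipped at this minute). Total = 53946 + 1800 + 848 = 56594.

56594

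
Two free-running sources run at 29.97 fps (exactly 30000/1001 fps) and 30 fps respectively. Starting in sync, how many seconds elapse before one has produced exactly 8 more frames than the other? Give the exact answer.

The gap grows by |30 − 30000/1001| = 30/1001 frames per second.
Time for a 8-frame gap: 8 ÷ (30/1001) = 4004/15 s.

4004/15 seconds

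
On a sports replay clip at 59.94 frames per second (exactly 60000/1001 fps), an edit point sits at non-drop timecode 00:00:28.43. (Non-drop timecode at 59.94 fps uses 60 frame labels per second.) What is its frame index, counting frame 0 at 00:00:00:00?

1723

Total seconds to the label: (0 × 3600 + 0 × 60 + 28) = 28.
Frame index = 28 × 60 + 43 = 1723.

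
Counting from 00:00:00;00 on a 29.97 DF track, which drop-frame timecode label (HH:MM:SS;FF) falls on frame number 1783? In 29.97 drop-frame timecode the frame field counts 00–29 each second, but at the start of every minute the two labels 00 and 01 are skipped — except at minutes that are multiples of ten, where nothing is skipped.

Ten DF minutes hold 17982 frames, so frame 1783 lies in block 0 (frames 0–17981) with 1783 frames into that block.
The block's first minute is 1800 frames and the rest 1798 each; 1783 frames reaches minute 0, so 0 × 18 + 0 × 2 = 0 labels have been skipped so far.
Adding those back, label number 1783 + 0 = 1783 at 30 labels/s is 59 s + 13 f = 0 h 0 min 59 s frame 13, i.e. 00:00:59;13.

00:00:59;13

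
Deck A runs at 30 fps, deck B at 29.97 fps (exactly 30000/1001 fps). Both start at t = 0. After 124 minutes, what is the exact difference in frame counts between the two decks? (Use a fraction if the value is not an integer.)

223200/1001 frames

124 min = 7440 s.
A emits 30 × 7440 = 223200 frames; B emits 30000/1001 × 7440 = 223200000/1001.
Difference = 223200/1001 frames (≈ 222.9770); B is behind A.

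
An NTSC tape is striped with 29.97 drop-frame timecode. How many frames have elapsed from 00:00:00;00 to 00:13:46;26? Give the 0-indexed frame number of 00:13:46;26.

As if non-drop at 30 labels/s: (0 × 3600 + 13 × 60 + 46) × 30 + 26 = 24806.
Minute boundaries passed: 13; those not divisible by 10: 13 − 1 = 12; dropped labels = 2 × 12 = 24.
Actual frame index = 24806 − 24 = 24782.

24782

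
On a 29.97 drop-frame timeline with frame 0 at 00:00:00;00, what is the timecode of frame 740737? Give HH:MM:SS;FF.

06:51:55;27

Each 10-minute DF block holds 10 × 60 × 30 − 9 × 2 = 17982 frames. 740737 ÷ 17982 → 41 full blocks, remainder 3475.
Within the partial block the first minute is 1800 frames and each further minute 1798, so 1 further minute boundary passed. Total skipped labels = 18 × 41 + 2 × 1 = 740.
Non-drop label index = 740737 + 740 = 741477; at 30 labels/s that is 06:51:55:27, i.e. DF 06:51:55;27.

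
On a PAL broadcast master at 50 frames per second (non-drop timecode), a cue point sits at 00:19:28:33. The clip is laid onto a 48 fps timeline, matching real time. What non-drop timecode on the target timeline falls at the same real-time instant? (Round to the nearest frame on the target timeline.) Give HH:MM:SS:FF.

00:19:28:32

Source frame index: (0×3600 + 19×60 + 28) × 50 + 33 = 58433.
Real time: 58433 / (50) = 58433/50 s.
Target frame: (58433/50) × (48) = 1402392/25 ≈ 56095.680 → 56096.
At 48 labels/s: frame 56096 → 00:19:28:32.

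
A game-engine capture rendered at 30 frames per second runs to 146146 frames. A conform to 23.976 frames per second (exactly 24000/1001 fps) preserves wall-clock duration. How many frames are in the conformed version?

Target frames = source frames × (target rate / source rate) = 146146 × (24000/1001)/(30) = 146146 × 800/1001 = 116800.

116800 frames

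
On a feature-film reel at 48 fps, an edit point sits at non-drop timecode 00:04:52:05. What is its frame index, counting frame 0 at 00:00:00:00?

frame 14021

Total seconds to the label: (0 × 3600 + 4 × 60 + 52) = 292.
Frame index = 292 × 48 + 5 = 14021.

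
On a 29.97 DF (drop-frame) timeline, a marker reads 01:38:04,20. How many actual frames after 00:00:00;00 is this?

As if non-drop at 30 labels/s: (1 × 3600 + 38 × 60 + 4) × 30 + 20 = 176540.
Minute boundaries passed: 98; those not divisible by 10: 98 − 9 = 89; dropped labels = 2 × 89 = 178.
Actual frame index = 176540 − 178 = 176362.

176362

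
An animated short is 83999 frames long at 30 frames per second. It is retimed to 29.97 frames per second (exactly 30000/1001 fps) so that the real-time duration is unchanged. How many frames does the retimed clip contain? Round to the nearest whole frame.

83915 frames

Frames at target rate = 83999 × (30000/1001) / (30) = 83999000/1001 ≈ 83915.085.
Nearest whole frame: 83915.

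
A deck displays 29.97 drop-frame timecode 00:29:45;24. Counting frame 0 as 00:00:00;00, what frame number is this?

53520

Complete 10-minute blocks: 2, each 17982 frames → 35964.
Remaining 9 whole minutes in the current block: 1800 + 8 × 1798 = 16184 frames.
Within the current minute: 45 × 30 + 24 − 2 = 1372 (labels ;00/;01 skipped at this minute). Total = 35964 + 16184 + 1372 = 53520.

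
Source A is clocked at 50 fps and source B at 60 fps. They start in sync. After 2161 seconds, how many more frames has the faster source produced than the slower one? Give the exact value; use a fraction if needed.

A emits 50 × 2161 = 108050 frames; B emits 60 × 2161 = 129660.
Difference = 21610 frames; B is ahead of A.

21610 frames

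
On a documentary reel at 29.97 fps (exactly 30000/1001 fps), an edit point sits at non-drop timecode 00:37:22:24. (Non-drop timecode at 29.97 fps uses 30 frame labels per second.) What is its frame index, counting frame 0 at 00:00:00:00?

67284

Total seconds to the label: (0 × 3600 + 37 × 60 + 22) = 2242.
Frame index = 2242 × 30 + 24 = 67284.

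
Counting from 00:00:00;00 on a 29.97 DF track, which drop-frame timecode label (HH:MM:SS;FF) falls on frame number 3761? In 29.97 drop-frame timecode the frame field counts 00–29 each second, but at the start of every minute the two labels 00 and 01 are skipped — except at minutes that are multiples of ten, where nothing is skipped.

Each 10-minute DF block holds 10 × 60 × 30 − 9 × 2 = 17982 frames. 3761 ÷ 17982 → 0 full blocks, remainder 3761.
Within the partial block the first minute is 1800 frames and each further minute 1798, so 2 further minute boundaries passed. Total skipped labels = 18 × 0 + 2 × 2 = 4.
Non-drop label index = 3761 + 4 = 3765; at 30 labels/s that is 00:02:05:15, i.e. DF 00:02:05;15.

00:02:05;15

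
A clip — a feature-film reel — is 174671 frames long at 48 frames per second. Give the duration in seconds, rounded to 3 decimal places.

Running time = 174671 × 1/48 = 174671/48 s ≈ 3638.979 s.

3638.979 seconds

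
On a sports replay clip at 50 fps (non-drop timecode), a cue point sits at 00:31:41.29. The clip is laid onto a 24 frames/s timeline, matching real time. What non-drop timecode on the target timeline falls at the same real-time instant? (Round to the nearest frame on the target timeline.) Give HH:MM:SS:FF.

00:31:41:14

Source frame index: (0×3600 + 31×60 + 41) × 50 + 29 = 95079.
Real time: 95079 / (50) = 95079/50 s.
Target frame: (95079/50) × (24) = 1140948/25 ≈ 45637.920 → 45638.
At 24 labels/s: frame 45638 → 00:31:41:14.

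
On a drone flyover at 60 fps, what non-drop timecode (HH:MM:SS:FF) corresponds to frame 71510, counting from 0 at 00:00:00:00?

71510 ÷ 60 = 1191 full seconds, remainder 50 frames.
1191 s = 0 h 19 min 51 s.
Timecode: 00:19:51:50.

00:19:51:50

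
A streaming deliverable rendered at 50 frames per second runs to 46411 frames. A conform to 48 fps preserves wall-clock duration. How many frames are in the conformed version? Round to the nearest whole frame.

Frames at target rate = 46411 × (48) / (50) = 1113864/25 ≈ 44554.560.
Nearest whole frame: 44555.

44555 frames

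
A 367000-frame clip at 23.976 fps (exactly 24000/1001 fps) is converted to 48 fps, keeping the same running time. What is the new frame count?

Target frames = source frames × (target rate / source rate) = 367000 × (48)/(24000/1001) = 367000 × 1001/500 = 734734.

734734 frames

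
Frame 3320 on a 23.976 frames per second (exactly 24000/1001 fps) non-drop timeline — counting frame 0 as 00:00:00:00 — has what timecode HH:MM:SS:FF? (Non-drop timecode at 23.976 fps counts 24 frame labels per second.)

3320 ÷ 24 = 138 full seconds, remainder 8 frames.
138 s = 0 h 2 min 18 s.
Timecode: 00:02:18:08.

00:02:18:08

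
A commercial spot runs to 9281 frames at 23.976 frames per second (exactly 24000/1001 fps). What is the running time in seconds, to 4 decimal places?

387.0950 seconds

Running time = 9281 × 1001/24000 = 9290281/24000 s ≈ 387.0950 s.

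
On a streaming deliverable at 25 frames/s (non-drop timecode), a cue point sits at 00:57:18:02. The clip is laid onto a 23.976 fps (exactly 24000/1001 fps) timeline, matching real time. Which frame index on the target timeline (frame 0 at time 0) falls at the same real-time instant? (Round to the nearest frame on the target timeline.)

Source frame index: (0×3600 + 57×60 + 18) × 25 + 2 = 85952.
Real time: 85952 / (25) = 85952/25 s.
Target frame: (85952/25) × (24000/1001) = 82513920/1001 ≈ 82431.489 → 82431.

frame 82431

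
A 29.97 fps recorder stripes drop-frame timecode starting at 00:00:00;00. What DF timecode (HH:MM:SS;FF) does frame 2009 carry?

Each 10-minute DF block holds 10 × 60 × 30 − 9 × 2 = 17982 frames. 2009 ÷ 17982 → 0 full blocks, remainder 2009.
Within the partial block the first minute is 1800 frames and each further minute 1798, so 1 further minute boundary passed. Total skipped labels = 18 × 0 + 2 × 1 = 2.
Non-drop label index = 2009 + 2 = 2011; at 30 labels/s that is 00:01:07:01, i.e. DF 00:01:07;01.

00:01:07;01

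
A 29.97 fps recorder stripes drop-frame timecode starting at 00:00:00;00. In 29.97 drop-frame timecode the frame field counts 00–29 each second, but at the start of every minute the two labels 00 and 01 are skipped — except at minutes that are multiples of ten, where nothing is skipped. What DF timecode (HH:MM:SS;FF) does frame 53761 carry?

00:29:53;25

Each 10-minute DF block holds 10 × 60 × 30 − 9 × 2 = 17982 frames. 53761 ÷ 17982 → 2 full blocks, remainder 17797.
Within the partial block the first minute is 1800 frames and each further minute 1798, so 9 further minute boundaries passed. Total skipped labels = 18 × 2 + 2 × 9 = 54.
Non-drop label index = 53761 + 54 = 53815; at 30 labels/s that is 00:29:53:25, i.e. DF 00:29:53;25.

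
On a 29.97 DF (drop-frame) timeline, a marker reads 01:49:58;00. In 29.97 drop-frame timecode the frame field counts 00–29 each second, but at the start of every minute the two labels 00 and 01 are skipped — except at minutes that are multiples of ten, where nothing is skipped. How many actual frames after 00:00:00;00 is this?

197742

As if non-drop at 30 labels/s: (1 × 3600 + 49 × 60 + 58) × 30 + 0 = 197940.
Minute boundaries passed: 109; those not divisible by 10: 109 − 10 = 99; dropped labels = 2 × 99 = 198.
Actual frame index = 197940 − 198 = 197742.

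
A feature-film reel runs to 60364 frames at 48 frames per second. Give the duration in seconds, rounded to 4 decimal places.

Running time = 60364 × 1/48 = 15091/12 s ≈ 1257.5833 s.

1257.5833 seconds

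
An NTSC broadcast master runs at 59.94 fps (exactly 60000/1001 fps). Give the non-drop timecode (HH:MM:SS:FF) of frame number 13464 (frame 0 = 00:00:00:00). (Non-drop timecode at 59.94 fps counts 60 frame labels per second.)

13464 ÷ 60 = 224 full seconds, remainder 24 frames.
224 s = 0 h 3 min 44 s.
Timecode: 00:03:44:24.

00:03:44:24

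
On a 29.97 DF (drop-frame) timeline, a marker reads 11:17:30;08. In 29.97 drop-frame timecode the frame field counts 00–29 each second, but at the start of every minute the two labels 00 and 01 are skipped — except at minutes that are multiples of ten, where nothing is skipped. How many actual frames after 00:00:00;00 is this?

1218288

As if non-drop at 30 labels/s: (11 × 3600 + 17 × 60 + 30) × 30 + 8 = 1219508.
Minute boundaries passed: 677; those not divisible by 10: 677 − 67 = 610; dropped labels = 2 × 610 = 1220.
Actual frame index = 1219508 − 1220 = 1218288.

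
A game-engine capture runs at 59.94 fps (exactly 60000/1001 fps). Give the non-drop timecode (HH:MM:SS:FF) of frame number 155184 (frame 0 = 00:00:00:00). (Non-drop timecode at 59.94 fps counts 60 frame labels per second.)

00:43:06:24

155184 ÷ 60 = 2586 full seconds, remainder 24 frames.
2586 s = 0 h 43 min 6 s.
Timecode: 00:43:06:24.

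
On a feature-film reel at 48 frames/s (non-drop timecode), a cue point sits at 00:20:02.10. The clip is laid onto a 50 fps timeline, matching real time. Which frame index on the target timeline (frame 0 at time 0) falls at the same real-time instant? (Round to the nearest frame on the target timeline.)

frame 60110

Source frame index: (0×3600 + 20×60 + 2) × 48 + 10 = 57706.
Real time: 57706 / (48) = 28853/24 s.
Target frame: (28853/24) × (50) = 721325/12 ≈ 60110.417 → 60110.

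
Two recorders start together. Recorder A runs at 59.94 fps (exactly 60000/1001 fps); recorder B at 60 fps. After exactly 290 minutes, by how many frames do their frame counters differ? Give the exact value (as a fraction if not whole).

1044000/1001 frames

290 min = 17400 s.
A emits 60000/1001 × 17400 = 1044000000/1001 frames; B emits 60 × 17400 = 1044000.
Difference = 1044000/1001 frames (≈ 1042.9570); B is ahead of A.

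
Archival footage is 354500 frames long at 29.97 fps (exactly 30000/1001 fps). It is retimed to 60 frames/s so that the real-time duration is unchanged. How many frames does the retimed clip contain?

Target frames = source frames × (target rate / source rate) = 354500 × (60)/(30000/1001) = 354500 × 1001/500 = 709709.

709709 frames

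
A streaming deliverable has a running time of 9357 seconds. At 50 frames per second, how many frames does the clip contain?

Frames = 9357 × 50 = 467850.

467850 frames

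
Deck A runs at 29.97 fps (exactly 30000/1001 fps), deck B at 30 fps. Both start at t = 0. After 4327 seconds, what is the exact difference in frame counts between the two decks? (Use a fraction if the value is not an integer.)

A emits 30000/1001 × 4327 = 129810000/1001 frames; B emits 30 × 4327 = 129810.
Difference = 129810/1001 frames (≈ 129.6803); B is ahead of A.

129810/1001 frames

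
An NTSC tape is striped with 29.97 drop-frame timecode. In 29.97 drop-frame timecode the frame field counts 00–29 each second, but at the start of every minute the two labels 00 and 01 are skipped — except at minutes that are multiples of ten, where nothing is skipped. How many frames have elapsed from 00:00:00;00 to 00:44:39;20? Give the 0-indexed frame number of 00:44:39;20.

As if non-drop at 30 labels/s: (0 × 3600 + 44 × 60 + 39) × 30 + 20 = 80390.
Minute boundaries passed: 44; those not divisible by 10: 44 − 4 = 40; dropped labels = 2 × 40 = 80.
Actual frame index = 80390 − 80 = 80310.

80310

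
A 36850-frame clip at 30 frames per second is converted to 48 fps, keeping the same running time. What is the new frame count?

Frames at target rate = 36850 × (48) / (30) = 58960.

58960 frames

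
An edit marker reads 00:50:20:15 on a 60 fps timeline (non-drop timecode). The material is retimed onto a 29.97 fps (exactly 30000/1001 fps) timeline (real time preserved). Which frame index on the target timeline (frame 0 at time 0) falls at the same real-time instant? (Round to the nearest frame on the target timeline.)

Source frame index: (0×3600 + 50×60 + 20) × 60 + 15 = 181215.
Real time: 181215 / (60) = 12081/4 s.
Target frame: (12081/4) × (30000/1001) = 90607500/1001 ≈ 90516.983 → 90517.

frame 90517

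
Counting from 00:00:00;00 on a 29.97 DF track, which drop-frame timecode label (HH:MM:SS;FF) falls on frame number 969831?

08:59:20;03

Ten DF minutes hold 17982 frames, so frame 969831 lies in block 53 (frames 953046–971027) with 16785 frames into that block.
The block's first minute is 1800 frames and the rest 1798 each; 16785 frames reaches minute 9, so 53 × 18 + 9 × 2 = 972 labels have been skipped so far.
Adding those back, label number 969831 + 972 = 970803 at 30 labels/s is 32360 s + 3 f = 8 h 59 min 20 s frame 3, i.e. 08:59:20;03.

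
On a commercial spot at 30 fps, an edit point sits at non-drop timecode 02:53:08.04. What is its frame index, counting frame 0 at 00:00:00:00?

311644

Total seconds to the label: (2 × 3600 + 53 × 60 + 8) = 10388.
Frame index = 10388 × 30 + 4 = 311644.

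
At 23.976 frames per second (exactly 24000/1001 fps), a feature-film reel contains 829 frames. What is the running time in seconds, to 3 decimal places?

34.576 seconds

Running time = 829 × 1001/24000 = 829829/24000 s ≈ 34.576 s.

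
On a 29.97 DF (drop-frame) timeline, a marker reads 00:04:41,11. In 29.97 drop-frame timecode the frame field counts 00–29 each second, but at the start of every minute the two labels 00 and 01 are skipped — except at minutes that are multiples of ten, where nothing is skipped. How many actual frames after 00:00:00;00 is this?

8433

Complete 10-minute blocks: 0, each 17982 frames → 0.
Remaining 4 whole minutes in the current block: 1800 + 3 × 1798 = 7194 frames.
Within the current minute: 41 × 30 + 11 − 2 = 1239 (labels ;00/;01 skipped at this minute). Total = 0 + 7194 + 1239 = 8433.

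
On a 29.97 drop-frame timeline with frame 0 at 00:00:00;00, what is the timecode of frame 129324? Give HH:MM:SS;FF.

Ten DF minutes hold 17982 frames, so frame 129324 lies in block 7 (frames 125874–143855) with 3450 frames into that block.
The block's first minute is 1800 frames and the rest 1798 each; 3450 frames reaches minute 1, so 7 × 18 + 1 × 2 = 128 labels have been skipped so far.
Adding those back, label number 129324 + 128 = 129452 at 30 labels/s is 4315 s + 2 f = 1 h 11 min 55 s frame 2, i.e. 01:11:55;02.

01:11:55;02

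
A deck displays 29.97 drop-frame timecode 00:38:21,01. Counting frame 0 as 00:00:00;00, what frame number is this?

68961

Complete 10-minute blocks: 3, each 17982 frames → 53946.
Remaining 8 whole minutes in the current block: 1800 + 7 × 1798 = 14386 frames.
Within the current minute: 21 × 30 + 1 − 2 = 629 (labels ;00/;01 skipped at this minute). Total = 53946 + 14386 + 629 = 68961.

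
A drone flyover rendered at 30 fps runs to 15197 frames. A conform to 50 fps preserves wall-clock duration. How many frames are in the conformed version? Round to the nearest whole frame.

25328 frames

Frames at target rate = 15197 × (50) / (30) = 75985/3 ≈ 25328.333.
Nearest whole frame: 25328.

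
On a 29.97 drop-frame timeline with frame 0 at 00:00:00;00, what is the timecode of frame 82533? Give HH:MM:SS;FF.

00:45:53;25

Each 10-minute DF block holds 10 × 60 × 30 − 9 × 2 = 17982 frames. 82533 ÷ 17982 → 4 full blocks, remainder 10605.
Within the partial block the first minute is 1800 frames and each further minute 1798, so 5 further minute boundaries passed. Total skipped labels = 18 × 4 + 2 × 5 = 82.
Non-drop label index = 82533 + 82 = 82615; at 30 labels/s that is 00:45:53:25, i.e. DF 00:45:53;25.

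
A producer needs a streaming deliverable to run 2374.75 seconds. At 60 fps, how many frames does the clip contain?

Frames = 2374.75 × 60 = 142485.

142485 frames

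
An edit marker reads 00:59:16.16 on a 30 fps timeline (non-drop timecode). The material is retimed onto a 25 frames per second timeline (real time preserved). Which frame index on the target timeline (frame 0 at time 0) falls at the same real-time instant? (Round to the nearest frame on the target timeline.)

frame 88913

Source frame index: (0×3600 + 59×60 + 16) × 30 + 16 = 106696.
Real time: 106696 / (30) = 53348/15 s.
Target frame: (53348/15) × (25) = 266740/3 ≈ 88913.333 → 88913.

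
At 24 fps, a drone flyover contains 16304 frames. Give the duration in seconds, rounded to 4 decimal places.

679.3333 seconds

Running time = 16304 × 1/24 = 2038/3 s ≈ 679.3333 s.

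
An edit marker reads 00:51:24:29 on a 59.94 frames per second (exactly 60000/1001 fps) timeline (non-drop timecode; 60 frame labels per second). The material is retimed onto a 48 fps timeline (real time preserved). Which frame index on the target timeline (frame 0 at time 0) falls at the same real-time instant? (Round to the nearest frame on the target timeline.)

Source frame index: (0×3600 + 51×60 + 24) × 60 + 29 = 185069.
Real time: 185069 / (60000/1001) = 185254069/60000 s.
Target frame: (185254069/60000) × (48) = 185254069/1250 ≈ 148203.255 → 148203.

frame 148203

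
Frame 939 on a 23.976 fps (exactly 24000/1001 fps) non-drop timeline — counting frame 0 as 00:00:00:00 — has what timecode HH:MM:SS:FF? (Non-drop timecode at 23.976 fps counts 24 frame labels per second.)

00:00:39:03

939 ÷ 24 = 39 full seconds, remainder 3 frames.
39 s = 0 h 0 min 39 s.
Timecode: 00:00:39:03.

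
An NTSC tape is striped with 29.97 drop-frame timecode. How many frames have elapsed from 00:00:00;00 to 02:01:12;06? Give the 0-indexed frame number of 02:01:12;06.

Complete 10-minute blocks: 12, each 17982 frames → 215784.
Remaining 1 whole minute in the current block: 1800 + 0 × 1798 = 1800 frames.
Within the current minute: 12 × 30 + 6 − 2 = 364 (labels ;00/;01 skipped at this minute). Total = 215784 + 1800 + 364 = 217948.

217948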